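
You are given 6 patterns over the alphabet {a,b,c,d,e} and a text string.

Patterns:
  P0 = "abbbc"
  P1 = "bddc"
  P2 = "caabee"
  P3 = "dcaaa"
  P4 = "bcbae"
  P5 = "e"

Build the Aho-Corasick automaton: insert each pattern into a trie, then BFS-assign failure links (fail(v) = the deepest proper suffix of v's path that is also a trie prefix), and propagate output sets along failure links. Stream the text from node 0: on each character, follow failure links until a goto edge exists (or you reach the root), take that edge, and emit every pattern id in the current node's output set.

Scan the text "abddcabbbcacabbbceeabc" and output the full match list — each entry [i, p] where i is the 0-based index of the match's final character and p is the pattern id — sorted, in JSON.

Build automaton:
Trie nodes:
  0='ε' goto a→1 b→6 c→10 d→16 e→25
  1='a' goto b→2
  2='ab' goto b→3
  3='abb' goto b→4
  4='abbb' goto c→5
  5='abbbc' goto ·  ←P0
  6='b' goto c→21 d→7
  7='bd' goto d→8
  8='bdd' goto c→9
  9='bddc' goto ·  ←P1
  10='c' goto a→11
  11='ca' goto a→12
  12='caa' goto b→13
  13='caab' goto e→14
  14='caabe' goto e→15
  15='caabee' goto ·  ←P2
  16='d' goto c→17
  17='dc' goto a→18
  18='dca' goto a→19
  19='dcaa' goto a→20
  20='dcaaa' goto ·  ←P3
  21='bc' goto b→22
  22='bcb' goto a→23
  23='bcba' goto e→24
  24='bcbae' goto ·  ←P4
  25='e' goto ·  ←P5

BFS fail/out derivation:
  n1('a'): parent n0 fail=0; on 'a' 0 → fail=0;  out ∅∪∅=∅
  n6('b'): parent n0 fail=0; on 'b' 0 → fail=0;  out ∅∪∅=∅
  n10('c'): parent n0 fail=0; on 'c' 0 → fail=0;  out ∅∪∅=∅
  n16('d'): parent n0 fail=0; on 'd' 0 → fail=0;  out ∅∪∅=∅
  n25('e'): parent n0 fail=0; on 'e' 0 → fail=0;  out {5}∪∅={5}
  n2('ab'): parent n1 fail=0; on 'b' 0 → fail=6;  out ∅∪∅=∅
  n7('bd'): parent n6 fail=0; on 'd' 0 → fail=16;  out ∅∪∅=∅
  n11('ca'): parent n10 fail=0; on 'a' 0 → fail=1;  out ∅∪∅=∅
  n17('dc'): parent n16 fail=0; on 'c' 0 → fail=10;  out ∅∪∅=∅
  n21('bc'): parent n6 fail=0; on 'c' 0 → fail=10;  out ∅∪∅=∅
  n3('abb'): parent n2 fail=6; on 'b' 6→0 → fail=6;  out ∅∪∅=∅
  n8('bdd'): parent n7 fail=16; on 'd' 16→0 → fail=16;  out ∅∪∅=∅
  n12('caa'): parent n11 fail=1; on 'a' 1→0 → fail=1;  out ∅∪∅=∅
  n18('dca'): parent n17 fail=10; on 'a' 10 → fail=11;  out ∅∪∅=∅
  n22('bcb'): parent n21 fail=10; on 'b' 10→0 → fail=6;  out ∅∪∅=∅
  n4('abbb'): parent n3 fail=6; on 'b' 6→0 → fail=6;  out ∅∪∅=∅
  n9('bddc'): parent n8 fail=16; on 'c' 16 → fail=17;  out {1}∪∅={1}
  n13('caab'): parent n12 fail=1; on 'b' 1 → fail=2;  out ∅∪∅=∅
  n19('dcaa'): parent n18 fail=11; on 'a' 11 → fail=12;  out ∅∪∅=∅
  n23('bcba'): parent n22 fail=6; on 'a' 6→0 → fail=1;  out ∅∪∅=∅
  n5('abbbc'): parent n4 fail=6; on 'c' 6 → fail=21;  out {0}∪∅={0}
  n14('caabe'): parent n13 fail=2; on 'e' 2→6→0 → fail=25;  out ∅∪{5}={5}
  n20('dcaaa'): parent n19 fail=12; on 'a' 12→1→0 → fail=1;  out {3}∪∅={3}
  n24('bcbae'): parent n23 fail=1; on 'e' 1→0 → fail=25;  out {4}∪{5}={4,5}
  n15('caabee'): parent n14 fail=25; on 'e' 25→0 → fail=25;  out {2}∪{5}={2,5}

Scan:
i=0 'a': node 0→1
i=1 'b': node 1→2
i=2 'd': node 2→7 (fail-walked)
i=3 'd': node 7→8
i=4 'c': node 8→9  → match P1@[1:4]
i=5 'a': node 9→18 (fail-walked)
i=6 'b': node 18→2 (fail-walked)
i=7 'b': node 2→3
i=8 'b': node 3→4
i=9 'c': node 4→5  → match P0@[5:9]
i=10 'a': node 5→11 (fail-walked)
i=11 'c': node 11→10 (fail-walked)
i=12 'a': node 10→11
i=13 'b': node 11→2 (fail-walked)
i=14 'b': node 2→3
i=15 'b': node 3→4
i=16 'c': node 4→5  → match P0@[12:16]
i=17 'e': node 5→25 (fail-walked)  → match P5@[17:17]
i=18 'e': node 25→25 (fail-walked)  → match P5@[18:18]
i=19 'a': node 25→1 (fail-walked)
i=20 'b': node 1→2
i=21 'c': node 2→21 (fail-walked)

Result: [[4,1],[9,0],[16,0],[17,5],[18,5]]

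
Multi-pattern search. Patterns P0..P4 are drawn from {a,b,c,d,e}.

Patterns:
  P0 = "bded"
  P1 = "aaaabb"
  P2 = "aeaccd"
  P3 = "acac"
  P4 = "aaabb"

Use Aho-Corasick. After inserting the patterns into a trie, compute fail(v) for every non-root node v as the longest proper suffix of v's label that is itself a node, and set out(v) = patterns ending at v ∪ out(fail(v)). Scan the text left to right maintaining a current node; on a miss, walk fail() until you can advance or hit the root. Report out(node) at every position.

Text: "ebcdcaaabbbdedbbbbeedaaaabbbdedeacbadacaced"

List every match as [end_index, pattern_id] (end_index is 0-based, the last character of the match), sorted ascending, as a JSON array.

Construct AC machine:
Trie nodes:
  n0 'ε': a→5 b→1
  n1 'b': d→2
  n2 'bd': e→3
  n3 'bde': d→4
  n4 'bded': ·  ←P0
  n5 'a': a→6 c→16 e→11
  n6 'aa': a→7
  n7 'aaa': a→8 b→19
  n8 'aaaa': b→9
  n9 'aaaab': b→10
  n10 'aaaabb': ·  ←P1
  n11 'ae': a→12
  n12 'aea': c→13
  n13 'aeac': c→14
  n14 'aeacc': d→15
  n15 'aeaccd': ·  ←P2
  n16 'ac': a→17
  n17 'aca': c→18
  n18 'acac': ·  ←P3
  n19 'aaab': b→20
  n20 'aaabb': ·  ←P4

BFS fail/out derivation:
  n1('b'): parent n0 fail=0; on 'b' 0 → fail=0;  out ∅∪∅=∅
  n5('a'): parent n0 fail=0; on 'a' 0 → fail=0;  out ∅∪∅=∅
  n2('bd'): parent n1 fail=0; on 'd' 0 → fail=0;  out ∅∪∅=∅
  n6('aa'): parent n5 fail=0; on 'a' 0 → fail=5;  out ∅∪∅=∅
  n11('ae'): parent n5 fail=0; on 'e' 0 → fail=0;  out ∅∪∅=∅
  n16('ac'): parent n5 fail=0; on 'c' 0 → fail=0;  out ∅∪∅=∅
  n3('bde'): parent n2 fail=0; on 'e' 0 → fail=0;  out ∅∪∅=∅
  n7('aaa'): parent n6 fail=5; on 'a' 5 → fail=6;  out ∅∪∅=∅
  n12('aea'): parent n11 fail=0; on 'a' 0 → fail=5;  out ∅∪∅=∅
  n17('aca'): parent n16 fail=0; on 'a' 0 → fail=5;  out ∅∪∅=∅
  n4('bded'): parent n3 fail=0; on 'd' 0 → fail=0;  out {0}∪∅={0}
  n8('aaaa'): parent n7 fail=6; on 'a' 6 → fail=7;  out ∅∪∅=∅
  n13('aeac'): parent n12 fail=5; on 'c' 5 → fail=16;  out ∅∪∅=∅
  n18('acac'): parent n17 fail=5; on 'c' 5 → fail=16;  out {3}∪∅={3}
  n19('aaab'): parent n7 fail=6; on 'b' 6→5→0 → fail=1;  out ∅∪∅=∅
  n9('aaaab'): parent n8 fail=7; on 'b' 7 → fail=19;  out ∅∪∅=∅
  n14('aeacc'): parent n13 fail=16; on 'c' 16→0 → fail=0;  out ∅∪∅=∅
  n20('aaabb'): parent n19 fail=1; on 'b' 1→0 → fail=1;  out {4}∪∅={4}
  n10('aaaabb'): parent n9 fail=19; on 'b' 19 → fail=20;  out {1}∪{4}={1,4}
  n15('aeaccd'): parent n14 fail=0; on 'd' 0 → fail=0;  out {2}∪∅={2}

Text stream:
[0] read 'e'  n0⇒n0
[1] read 'b'  n0⇒n1
[2] read 'c'  n1⇒n0 ·f
[3] read 'd'  n0⇒n0
[4] read 'c'  n0⇒n0
[5] read 'a'  n0⇒n5
[6] read 'a'  n5⇒n6
[7] read 'a'  n6⇒n7
[8] read 'b'  n7⇒n19
[9] read 'b'  n19⇒n20  ** P4@[5:9]
[10] read 'b'  n20⇒n1 ·f
[11] read 'd'  n1⇒n2
[12] read 'e'  n2⇒n3
[13] read 'd'  n3⇒n4  ** P0@[10:13]
[14] read 'b'  n4⇒n1 ·f
[15] read 'b'  n1⇒n1 ·f
[16] read 'b'  n1⇒n1 ·f
[17] read 'b'  n1⇒n1 ·f
[18] read 'e'  n1⇒n0 ·f
[19] read 'e'  n0⇒n0
[20] read 'd'  n0⇒n0
[21] read 'a'  n0⇒n5
[22] read 'a'  n5⇒n6
[23] read 'a'  n6⇒n7
[24] read 'a'  n7⇒n8
[25] read 'b'  n8⇒n9
[26] read 'b'  n9⇒n10  ** P1@[21:26],P4@[22:26]
[27] read 'b'  n10⇒n1 ·f
[28] read 'd'  n1⇒n2
[29] read 'e'  n2⇒n3
[30] read 'd'  n3⇒n4  ** P0@[27:30]
[31] read 'e'  n4⇒n0 ·f
[32] read 'a'  n0⇒n5
[33] read 'c'  n5⇒n16
[34] read 'b'  n16⇒n1 ·f
[35] read 'a'  n1⇒n5 ·f
[36] read 'd'  n5⇒n0 ·f
[37] read 'a'  n0⇒n5
[38] read 'c'  n5⇒n16
[39] read 'a'  n16⇒n17
[40] read 'c'  n17⇒n18  ** P3@[37:40]
[41] read 'e'  n18⇒n0 ·f
[42] read 'd'  n0⇒n0

Result: [[9,4],[13,0],[26,1],[26,4],[30,0],[40,3]]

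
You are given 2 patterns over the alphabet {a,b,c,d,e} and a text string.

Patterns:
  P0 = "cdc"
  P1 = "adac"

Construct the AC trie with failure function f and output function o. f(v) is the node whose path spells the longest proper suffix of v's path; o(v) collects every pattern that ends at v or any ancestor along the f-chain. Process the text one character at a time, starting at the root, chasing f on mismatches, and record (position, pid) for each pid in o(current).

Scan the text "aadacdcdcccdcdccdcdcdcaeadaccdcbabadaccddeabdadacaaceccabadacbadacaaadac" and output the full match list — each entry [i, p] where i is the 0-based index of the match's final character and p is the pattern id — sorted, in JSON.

Construct AC machine:
Trie (insert patterns):
  n0 'ε': a→4 c→1
  n1 'c': d→2
  n2 'cd': c→3
  n3 'cdc': ·  [P0 ends]
  n4 'a': d→5
  n5 'ad': a→6
  n6 'ada': c→7
  n7 'adac': ·  [P1 ends]

Failure links (BFS by depth):
  n1('c'): parent n0 fail=0; on 'c' 0 → fail=0;  out ∅∪∅=∅
  n4('a'): parent n0 fail=0; on 'a' 0 → fail=0;  out ∅∪∅=∅
  n2('cd'): parent n1 fail=0; on 'd' 0 → fail=0;  out ∅∪∅=∅
  n5('ad'): parent n4 fail=0; on 'd' 0 → fail=0;  out ∅∪∅=∅
  n3('cdc'): parent n2 fail=0; on 'c' 0 → fail=1;  out {0}∪∅={0}
  n6('ada'): parent n5 fail=0; on 'a' 0 → fail=4;  out ∅∪∅=∅
  n7('adac'): parent n6 fail=4; on 'c' 4→0 → fail=1;  out {1}∪∅={1}

Scan:
[0] read 'a'  n0⇒n4
[1] read 'a'  n4⇒n4 (fail-walked)
[2] read 'd'  n4⇒n5
[3] read 'a'  n5⇒n6
[4] read 'c'  n6⇒n7  ** P1@[1:4]
[5] read 'd'  n7⇒n2 (fail-walked)
[6] read 'c'  n2⇒n3  ** P0@[4:6]
[7] read 'd'  n3⇒n2 (fail-walked)
[8] read 'c'  n2⇒n3  ** P0@[6:8]
[9] read 'c'  n3⇒n1 (fail-walked)
[10] read 'c'  n1⇒n1 (fail-walked)
[11] read 'd'  n1⇒n2
[12] read 'c'  n2⇒n3  ** P0@[10:12]
[13] read 'd'  n3⇒n2 (fail-walked)
[14] read 'c'  n2⇒n3  ** P0@[12:14]
[15] read 'c'  n3⇒n1 (fail-walked)
[16] read 'd'  n1⇒n2
[17] read 'c'  n2⇒n3  ** P0@[15:17]
[18] read 'd'  n3⇒n2 (fail-walked)
[19] read 'c'  n2⇒n3  ** P0@[17:19]
[20] read 'd'  n3⇒n2 (fail-walked)
[21] read 'c'  n2⇒n3  ** P0@[19:21]
[22] read 'a'  n3⇒n4 (fail-walked)
[23] read 'e'  n4⇒n0 (fail-walked)
[24] read 'a'  n0⇒n4
[25] read 'd'  n4⇒n5
[26] read 'a'  n5⇒n6
[27] read 'c'  n6⇒n7  ** P1@[24:27]
[28] read 'c'  n7⇒n1 (fail-walked)
[29] read 'd'  n1⇒n2
[30] read 'c'  n2⇒n3  ** P0@[28:30]
[31] read 'b'  n3⇒n0 (fail-walked)
[32] read 'a'  n0⇒n4
[33] read 'b'  n4⇒n0 (fail-walked)
[34] read 'a'  n0⇒n4
[35] read 'd'  n4⇒n5
[36] read 'a'  n5⇒n6
[37] read 'c'  n6⇒n7  ** P1@[34:37]
[38] read 'c'  n7⇒n1 (fail-walked)
[39] read 'd'  n1⇒n2
[40] read 'd'  n2⇒n0 (fail-walked)
[41] read 'e'  n0⇒n0
[42] read 'a'  n0⇒n4
[43] read 'b'  n4⇒n0 (fail-walked)
[44] read 'd'  n0⇒n0
[45] read 'a'  n0⇒n4
[46] read 'd'  n4⇒n5
[47] read 'a'  n5⇒n6
[48] read 'c'  n6⇒n7  ** P1@[45:48]
[49] read 'a'  n7⇒n4 (fail-walked)
[50] read 'a'  n4⇒n4 (fail-walked)
[51] read 'c'  n4⇒n1 (fail-walked)
[52] read 'e'  n1⇒n0 (fail-walked)
[53] read 'c'  n0⇒n1
[54] read 'c'  n1⇒n1 (fail-walked)
[55] read 'a'  n1⇒n4 (fail-walked)
[56] read 'b'  n4⇒n0 (fail-walked)
[57] read 'a'  n0⇒n4
[58] read 'd'  n4⇒n5
[59] read 'a'  n5⇒n6
[60] read 'c'  n6⇒n7  ** P1@[57:60]
[61] read 'b'  n7⇒n0 (fail-walked)
[62] read 'a'  n0⇒n4
[63] read 'd'  n4⇒n5
[64] read 'a'  n5⇒n6
[65] read 'c'  n6⇒n7  ** P1@[62:65]
[66] read 'a'  n7⇒n4 (fail-walked)
[67] read 'a'  n4⇒n4 (fail-walked)
[68] read 'a'  n4⇒n4 (fail-walked)
[69] read 'd'  n4⇒n5
[70] read 'a'  n5⇒n6
[71] read 'c'  n6⇒n7  ** P1@[68:71]

All matches (sorted): [[4,1],[6,0],[8,0],[12,0],[14,0],[17,0],[19,0],[21,0],[27,1],[30,0],[37,1],[48,1],[60,1],[65,1],[71,1]]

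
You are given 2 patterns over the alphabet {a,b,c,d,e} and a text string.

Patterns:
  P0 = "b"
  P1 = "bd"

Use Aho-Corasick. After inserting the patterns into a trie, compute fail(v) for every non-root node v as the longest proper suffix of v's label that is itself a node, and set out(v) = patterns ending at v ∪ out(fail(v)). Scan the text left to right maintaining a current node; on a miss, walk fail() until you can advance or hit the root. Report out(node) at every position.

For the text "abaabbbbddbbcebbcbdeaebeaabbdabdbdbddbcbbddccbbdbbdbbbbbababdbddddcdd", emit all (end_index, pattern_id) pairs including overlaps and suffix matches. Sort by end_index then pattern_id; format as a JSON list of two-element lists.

Build:
Trie (insert patterns):
  0='ε' goto b→1
  1='b' goto d→2  [P0 ends]
  2='bd' goto ·  [P1 ends]

BFS fail/out derivation:
  fail(1) 'b': from fail(0)=0 chase 'b': 0 ⇒ 0;  out={0}∪out(0)={0}
  fail(2) 'bd': from fail(1)=0 chase 'd': 0 ⇒ 0;  out={1}∪out(0)={1}

Scan:
pos 0 'a': at 0
pos 1 'b': at 1  ** P0@[1:1]
pos 2 'a': at 0 ·f
pos 3 'a': at 0
pos 4 'b': at 1  ** P0@[4:4]
pos 5 'b': at 1 ·f  ** P0@[5:5]
pos 6 'b': at 1 ·f  ** P0@[6:6]
pos 7 'b': at 1 ·f  ** P0@[7:7]
pos 8 'd': at 2  ** P1@[7:8]
pos 9 'd': at 0 ·f
pos 10 'b': at 1  ** P0@[10:10]
pos 11 'b': at 1 ·f  ** P0@[11:11]
pos 12 'c': at 0 ·f
pos 13 'e': at 0
pos 14 'b': at 1  ** P0@[14:14]
pos 15 'b': at 1 ·f  ** P0@[15:15]
pos 16 'c': at 0 ·f
pos 17 'b': at 1  ** P0@[17:17]
pos 18 'd': at 2  ** P1@[17:18]
pos 19 'e': at 0 ·f
pos 20 'a': at 0
pos 21 'e': at 0
pos 22 'b': at 1  ** P0@[22:22]
pos 23 'e': at 0 ·f
pos 24 'a': at 0
pos 25 'a': at 0
pos 26 'b': at 1  ** P0@[26:26]
pos 27 'b': at 1 ·f  ** P0@[27:27]
pos 28 'd': at 2  ** P1@[27:28]
pos 29 'a': at 0 ·f
pos 30 'b': at 1  ** P0@[30:30]
pos 31 'd': at 2  ** P1@[30:31]
pos 32 'b': at 1 ·f  ** P0@[32:32]
pos 33 'd': at 2  ** P1@[32:33]
pos 34 'b': at 1 ·f  ** P0@[34:34]
pos 35 'd': at 2  ** P1@[34:35]
pos 36 'd': at 0 ·f
pos 37 'b': at 1  ** P0@[37:37]
pos 38 'c': at 0 ·f
pos 39 'b': at 1  ** P0@[39:39]
pos 40 'b': at 1 ·f  ** P0@[40:40]
pos 41 'd': at 2  ** P1@[40:41]
pos 42 'd': at 0 ·f
pos 43 'c': at 0
pos 44 'c': at 0
pos 45 'b': at 1  ** P0@[45:45]
pos 46 'b': at 1 ·f  ** P0@[46:46]
pos 47 'd': at 2  ** P1@[46:47]
pos 48 'b': at 1 ·f  ** P0@[48:48]
pos 49 'b': at 1 ·f  ** P0@[49:49]
pos 50 'd': at 2  ** P1@[49:50]
pos 51 'b': at 1 ·f  ** P0@[51:51]
pos 52 'b': at 1 ·f  ** P0@[52:52]
pos 53 'b': at 1 ·f  ** P0@[53:53]
pos 54 'b': at 1 ·f  ** P0@[54:54]
pos 55 'b': at 1 ·f  ** P0@[55:55]
pos 56 'a': at 0 ·f
pos 57 'b': at 1  ** P0@[57:57]
pos 58 'a': at 0 ·f
pos 59 'b': at 1  ** P0@[59:59]
pos 60 'd': at 2  ** P1@[59:60]
pos 61 'b': at 1 ·f  ** P0@[61:61]
pos 62 'd': at 2  ** P1@[61:62]
pos 63 'd': at 0 ·f
pos 64 'd': at 0
pos 65 'd': at 0
pos 66 'c': at 0
pos 67 'd': at 0
pos 68 'd': at 0

Result: [[1,0],[4,0],[5,0],[6,0],[7,0],[8,1],[10,0],[11,0],[14,0],[15,0],[17,0],[18,1],[22,0],[26,0],[27,0],[28,1],[30,0],[31,1],[32,0],[33,1],[34,0],[35,1],[37,0],[39,0],[40,0],[41,1],[45,0],[46,0],[47,1],[48,0],[49,0],[50,1],[51,0],[52,0],[53,0],[54,0],[55,0],[57,0],[59,0],[60,1],[61,0],[62,1]]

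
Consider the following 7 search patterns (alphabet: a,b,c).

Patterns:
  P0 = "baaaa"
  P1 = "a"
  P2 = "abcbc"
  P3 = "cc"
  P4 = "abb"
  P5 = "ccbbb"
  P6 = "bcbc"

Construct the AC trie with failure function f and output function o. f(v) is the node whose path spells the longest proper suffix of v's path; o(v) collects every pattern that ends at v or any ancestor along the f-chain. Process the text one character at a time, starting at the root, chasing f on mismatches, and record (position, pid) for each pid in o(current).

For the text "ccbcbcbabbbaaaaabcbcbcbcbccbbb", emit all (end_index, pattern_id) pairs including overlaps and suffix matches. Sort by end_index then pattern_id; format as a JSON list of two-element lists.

Build automaton:
Trie nodes:
  n0 'ε': a→6 b→1 c→11
  n1 'b': a→2 c→17
  n2 'ba': a→3
  n3 'baa': a→4
  n4 'baaa': a→5
  n5 'baaaa': ·  ←P0
  n6 'a': b→7  ←P1
  n7 'ab': b→13 c→8
  n8 'abc': b→9
  n9 'abcb': c→10
  n10 'abcbc': ·  ←P2
  n11 'c': c→12
  n12 'cc': b→14  ←P3
  n13 'abb': ·  ←P4
  n14 'ccb': b→15
  n15 'ccbb': b→16
  n16 'ccbbb': ·  ←P5
  n17 'bc': b→18
  n18 'bcb': c→19
  n19 'bcbc': ·  ←P6

BFS fail/out derivation:
  fail(1) 'b': from fail(0)=0 chase 'b': 0 ⇒ 0;  out=∅∪out(0)=∅
  fail(6) 'a': from fail(0)=0 chase 'a': 0 ⇒ 0;  out={1}∪out(0)={1}
  fail(11) 'c': from fail(0)=0 chase 'c': 0 ⇒ 0;  out=∅∪out(0)=∅
  fail(2) 'ba': from fail(1)=0 chase 'a': 0 ⇒ 6;  out=∅∪out(6)={1}
  fail(7) 'ab': from fail(6)=0 chase 'b': 0 ⇒ 1;  out=∅∪out(1)=∅
  fail(12) 'cc': from fail(11)=0 chase 'c': 0 ⇒ 11;  out={3}∪out(11)={3}
  fail(17) 'bc': from fail(1)=0 chase 'c': 0 ⇒ 11;  out=∅∪out(11)=∅
  fail(3) 'baa': from fail(2)=6 chase 'a': 6→0 ⇒ 6;  out=∅∪out(6)={1}
  fail(8) 'abc': from fail(7)=1 chase 'c': 1 ⇒ 17;  out=∅∪out(17)=∅
  fail(13) 'abb': from fail(7)=1 chase 'b': 1→0 ⇒ 1;  out={4}∪out(1)={4}
  fail(14) 'ccb': from fail(12)=11 chase 'b': 11→0 ⇒ 1;  out=∅∪out(1)=∅
  fail(18) 'bcb': from fail(17)=11 chase 'b': 11→0 ⇒ 1;  out=∅∪out(1)=∅
  fail(4) 'baaa': from fail(3)=6 chase 'a': 6→0 ⇒ 6;  out=∅∪out(6)={1}
  fail(9) 'abcb': from fail(8)=17 chase 'b': 17 ⇒ 18;  out=∅∪out(18)=∅
  fail(15) 'ccbb': from fail(14)=1 chase 'b': 1→0 ⇒ 1;  out=∅∪out(1)=∅
  fail(19) 'bcbc': from fail(18)=1 chase 'c': 1 ⇒ 17;  out={6}∪out(17)={6}
  fail(5) 'baaaa': from fail(4)=6 chase 'a': 6→0 ⇒ 6;  out={0}∪out(6)={0,1}
  fail(10) 'abcbc': from fail(9)=18 chase 'c': 18 ⇒ 19;  out={2}∪out(19)={2,6}
  fail(16) 'ccbbb': from fail(15)=1 chase 'b': 1→0 ⇒ 1;  out={5}∪out(1)={5}

Run:
[0] read 'c'  n0⇒n11
[1] read 'c'  n11⇒n12  → match P3@[0:1]
[2] read 'b'  n12⇒n14
[3] read 'c'  n14⇒n17 (fail-walked)
[4] read 'b'  n17⇒n18
[5] read 'c'  n18⇒n19  → match P6@[2:5]
[6] read 'b'  n19⇒n18 (fail-walked)
[7] read 'a'  n18⇒n2 (fail-walked)  → match P1@[7:7]
[8] read 'b'  n2⇒n7 (fail-walked)
[9] read 'b'  n7⇒n13  → match P4@[7:9]
[10] read 'b'  n13⇒n1 (fail-walked)
[11] read 'a'  n1⇒n2  → match P1@[11:11]
[12] read 'a'  n2⇒n3  → match P1@[12:12]
[13] read 'a'  n3⇒n4  → match P1@[13:13]
[14] read 'a'  n4⇒n5  → match P0@[10:14],P1@[14:14]
[15] read 'a'  n5⇒n6 (fail-walked)  → match P1@[15:15]
[16] read 'b'  n6⇒n7
[17] read 'c'  n7⇒n8
[18] read 'b'  n8⇒n9
[19] read 'c'  n9⇒n10  → match P2@[15:19],P6@[16:19]
[20] read 'b'  n10⇒n18 (fail-walked)
[21] read 'c'  n18⇒n19  → match P6@[18:21]
[22] read 'b'  n19⇒n18 (fail-walked)
[23] read 'c'  n18⇒n19  → match P6@[20:23]
[24] read 'b'  n19⇒n18 (fail-walked)
[25] read 'c'  n18⇒n19  → match P6@[22:25]
[26] read 'c'  n19⇒n12 (fail-walked)  → match P3@[25:26]
[27] read 'b'  n12⇒n14
[28] read 'b'  n14⇒n15
[29] read 'b'  n15⇒n16  → match P5@[25:29]

Matches: [[1,3],[5,6],[7,1],[9,4],[11,1],[12,1],[13,1],[14,0],[14,1],[15,1],[19,2],[19,6],[21,6],[23,6],[25,6],[26,3],[29,5]]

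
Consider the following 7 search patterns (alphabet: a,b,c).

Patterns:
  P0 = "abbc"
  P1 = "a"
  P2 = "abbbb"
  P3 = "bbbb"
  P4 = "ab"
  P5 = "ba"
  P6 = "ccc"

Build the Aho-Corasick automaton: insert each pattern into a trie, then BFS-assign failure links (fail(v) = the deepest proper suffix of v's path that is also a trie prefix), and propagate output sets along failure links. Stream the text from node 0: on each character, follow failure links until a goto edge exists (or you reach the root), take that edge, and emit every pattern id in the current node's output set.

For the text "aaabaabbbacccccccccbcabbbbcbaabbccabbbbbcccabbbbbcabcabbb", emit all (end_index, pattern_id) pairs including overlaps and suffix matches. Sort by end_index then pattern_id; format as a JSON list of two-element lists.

Build automaton:
Trie (insert patterns):
  n0 'ε': a→1 b→7 c→12
  n1 'a': b→2  [P1 ends]
  n2 'ab': b→3  [P4 ends]
  n3 'abb': b→5 c→4
  n4 'abbc': ·  [P0 ends]
  n5 'abbb': b→6
  n6 'abbbb': ·  [P2 ends]
  n7 'b': a→11 b→8
  n8 'bb': b→9
  n9 'bbb': b→10
  n10 'bbbb': ·  [P3 ends]
  n11 'ba': ·  [P5 ends]
  n12 'c': c→13
  n13 'cc': c→14
  n14 'ccc': ·  [P6 ends]

BFS fail/out derivation:
  n1('a'): parent n0 fail=0; on 'a' 0 → fail=0;  out {1}∪∅={1}
  n7('b'): parent n0 fail=0; on 'b' 0 → fail=0;  out ∅∪∅=∅
  n12('c'): parent n0 fail=0; on 'c' 0 → fail=0;  out ∅∪∅=∅
  n2('ab'): parent n1 fail=0; on 'b' 0 → fail=7;  out {4}∪∅={4}
  n8('bb'): parent n7 fail=0; on 'b' 0 → fail=7;  out ∅∪∅=∅
  n11('ba'): parent n7 fail=0; on 'a' 0 → fail=1;  out {5}∪{1}={1,5}
  n13('cc'): parent n12 fail=0; on 'c' 0 → fail=12;  out ∅∪∅=∅
  n3('abb'): parent n2 fail=7; on 'b' 7 → fail=8;  out ∅∪∅=∅
  n9('bbb'): parent n8 fail=7; on 'b' 7 → fail=8;  out ∅∪∅=∅
  n14('ccc'): parent n13 fail=12; on 'c' 12 → fail=13;  out {6}∪∅={6}
  n4('abbc'): parent n3 fail=8; on 'c' 8→7→0 → fail=12;  out {0}∪∅={0}
  n5('abbb'): parent n3 fail=8; on 'b' 8 → fail=9;  out ∅∪∅=∅
  n10('bbbb'): parent n9 fail=8; on 'b' 8 → fail=9;  out {3}∪∅={3}
  n6('abbbb'): parent n5 fail=9; on 'b' 9 → fail=10;  out {2}∪{3}={2,3}

Run:
[0] read 'a'  n0⇒n1  → match P1@[0:0]
[1] read 'a'  n1⇒n1 (via fail)  → match P1@[1:1]
[2] read 'a'  n1⇒n1 (via fail)  → match P1@[2:2]
[3] read 'b'  n1⇒n2  → match P4@[2:3]
[4] read 'a'  n2⇒n11 (via fail)  → match P1@[4:4],P5@[3:4]
[5] read 'a'  n11⇒n1 (via fail)  → match P1@[5:5]
[6] read 'b'  n1⇒n2  → match P4@[5:6]
[7] read 'b'  n2⇒n3
[8] read 'b'  n3⇒n5
[9] read 'a'  n5⇒n11 (via fail)  → match P1@[9:9],P5@[8:9]
[10] read 'c'  n11⇒n12 (via fail)
[11] read 'c'  n12⇒n13
[12] read 'c'  n13⇒n14  → match P6@[10:12]
[13] read 'c'  n14⇒n14 (via fail)  → match P6@[11:13]
[14] read 'c'  n14⇒n14 (via fail)  → match P6@[12:14]
[15] read 'c'  n14⇒n14 (via fail)  → match P6@[13:15]
[16] read 'c'  n14⇒n14 (via fail)  → match P6@[14:16]
[17] read 'c'  n14⇒n14 (via fail)  → match P6@[15:17]
[18] read 'c'  n14⇒n14 (via fail)  → match P6@[16:18]
[19] read 'b'  n14⇒n7 (via fail)
[20] read 'c'  n7⇒n12 (via fail)
[21] read 'a'  n12⇒n1 (via fail)  → match P1@[21:21]
[22] read 'b'  n1⇒n2  → match P4@[21:22]
[23] read 'b'  n2⇒n3
[24] read 'b'  n3⇒n5
[25] read 'b'  n5⇒n6  → match P2@[21:25],P3@[22:25]
[26] read 'c'  n6⇒n12 (via fail)
[27] read 'b'  n12⇒n7 (via fail)
[28] read 'a'  n7⇒n11  → match P1@[28:28],P5@[27:28]
[29] read 'a'  n11⇒n1 (via fail)  → match P1@[29:29]
[30] read 'b'  n1⇒n2  → match P4@[29:30]
[31] read 'b'  n2⇒n3
[32] read 'c'  n3⇒n4  → match P0@[29:32]
[33] read 'c'  n4⇒n13 (via fail)
[34] read 'a'  n13⇒n1 (via fail)  → match P1@[34:34]
[35] read 'b'  n1⇒n2  → match P4@[34:35]
[36] read 'b'  n2⇒n3
[37] read 'b'  n3⇒n5
[38] read 'b'  n5⇒n6  → match P2@[34:38],P3@[35:38]
[39] read 'b'  n6⇒n10 (via fail)  → match P3@[36:39]
[40] read 'c'  n10⇒n12 (via fail)
[41] read 'c'  n12⇒n13
[42] read 'c'  n13⇒n14  → match P6@[40:42]
[43] read 'a'  n14⇒n1 (via fail)  → match P1@[43:43]
[44] read 'b'  n1⇒n2  → match P4@[43:44]
[45] read 'b'  n2⇒n3
[46] read 'b'  n3⇒n5
[47] read 'b'  n5⇒n6  → match P2@[43:47],P3@[44:47]
[48] read 'b'  n6⇒n10 (via fail)  → match P3@[45:48]
[49] read 'c'  n10⇒n12 (via fail)
[50] read 'a'  n12⇒n1 (via fail)  → match P1@[50:50]
[51] read 'b'  n1⇒n2  → match P4@[50:51]
[52] read 'c'  n2⇒n12 (via fail)
[53] read 'a'  n12⇒n1 (via fail)  → match P1@[53:53]
[54] read 'b'  n1⇒n2  → match P4@[53:54]
[55] read 'b'  n2⇒n3
[56] read 'b'  n3⇒n5

Matches: [[0,1],[1,1],[2,1],[3,4],[4,1],[4,5],[5,1],[6,4],[9,1],[9,5],[12,6],[13,6],[14,6],[15,6],[16,6],[17,6],[18,6],[21,1],[22,4],[25,2],[25,3],[28,1],[28,5],[29,1],[30,4],[32,0],[34,1],[35,4],[38,2],[38,3],[39,3],[42,6],[43,1],[44,4],[47,2],[47,3],[48,3],[50,1],[51,4],[53,1],[54,4]]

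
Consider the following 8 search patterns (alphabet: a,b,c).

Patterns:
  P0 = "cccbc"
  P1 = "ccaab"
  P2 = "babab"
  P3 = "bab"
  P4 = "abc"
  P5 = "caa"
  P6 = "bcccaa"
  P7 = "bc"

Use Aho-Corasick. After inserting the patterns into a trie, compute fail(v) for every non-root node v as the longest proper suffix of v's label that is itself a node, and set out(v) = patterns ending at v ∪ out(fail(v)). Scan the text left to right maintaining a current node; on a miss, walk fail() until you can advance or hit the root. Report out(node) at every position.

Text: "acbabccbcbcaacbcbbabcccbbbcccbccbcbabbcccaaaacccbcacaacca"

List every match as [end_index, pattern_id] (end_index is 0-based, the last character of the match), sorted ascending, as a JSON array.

Build:
Trie (insert patterns):
  0='ε' goto a→14 b→9 c→1
  1='c' goto a→17 c→2
  2='cc' goto a→6 c→3
  3='ccc' goto b→4
  4='cccb' goto c→5
  5='cccbc' goto ·  ←P0
  6='cca' goto a→7
  7='ccaa' goto b→8
  8='ccaab' goto ·  ←P1
  9='b' goto a→10 c→19
  10='ba' goto b→11
  11='bab' goto a→12  ←P3
  12='baba' goto b→13
  13='babab' goto ·  ←P2
  14='a' goto b→15
  15='ab' goto c→16
  16='abc' goto ·  ←P4
  17='ca' goto a→18
  18='caa' goto ·  ←P5
  19='bc' goto c→20  ←P7
  20='bcc' goto c→21
  21='bccc' goto a→22
  22='bccca' goto a→23
  23='bcccaa' goto ·  ←P6

Failure links (BFS by depth):
  n1('c'): parent n0 fail=0; on 'c' 0 → fail=0;  out ∅∪∅=∅
  n9('b'): parent n0 fail=0; on 'b' 0 → fail=0;  out ∅∪∅=∅
  n14('a'): parent n0 fail=0; on 'a' 0 → fail=0;  out ∅∪∅=∅
  n2('cc'): parent n1 fail=0; on 'c' 0 → fail=1;  out ∅∪∅=∅
  n10('ba'): parent n9 fail=0; on 'a' 0 → fail=14;  out ∅∪∅=∅
  n15('ab'): parent n14 fail=0; on 'b' 0 → fail=9;  out ∅∪∅=∅
  n17('ca'): parent n1 fail=0; on 'a' 0 → fail=14;  out ∅∪∅=∅
  n19('bc'): parent n9 fail=0; on 'c' 0 → fail=1;  out {7}∪∅={7}
  n3('ccc'): parent n2 fail=1; on 'c' 1 → fail=2;  out ∅∪∅=∅
  n6('cca'): parent n2 fail=1; on 'a' 1 → fail=17;  out ∅∪∅=∅
  n11('bab'): parent n10 fail=14; on 'b' 14 → fail=15;  out {3}∪∅={3}
  n16('abc'): parent n15 fail=9; on 'c' 9 → fail=19;  out {4}∪{7}={4,7}
  n18('caa'): parent n17 fail=14; on 'a' 14→0 → fail=14;  out {5}∪∅={5}
  n20('bcc'): parent n19 fail=1; on 'c' 1 → fail=2;  out ∅∪∅=∅
  n4('cccb'): parent n3 fail=2; on 'b' 2→1→0 → fail=9;  out ∅∪∅=∅
  n7('ccaa'): parent n6 fail=17; on 'a' 17 → fail=18;  out ∅∪{5}={5}
  n12('baba'): parent n11 fail=15; on 'a' 15→9 → fail=10;  out ∅∪∅=∅
  n21('bccc'): parent n20 fail=2; on 'c' 2 → fail=3;  out ∅∪∅=∅
  n5('cccbc'): parent n4 fail=9; on 'c' 9 → fail=19;  out {0}∪{7}={0,7}
  n8('ccaab'): parent n7 fail=18; on 'b' 18→14 → fail=15;  out {1}∪∅={1}
  n13('babab'): parent n12 fail=10; on 'b' 10 → fail=11;  out {2}∪{3}={2,3}
  n22('bccca'): parent n21 fail=3; on 'a' 3→2 → fail=6;  out ∅∪∅=∅
  n23('bcccaa'): parent n22 fail=6; on 'a' 6 → fail=7;  out {6}∪{5}={5,6}

Scan:
i=0 'a': node 0→14
i=1 'c': node 14→1 (via fail)
i=2 'b': node 1→9 (via fail)
i=3 'a': node 9→10
i=4 'b': node 10→11  → match P3@[2:4]
i=5 'c': node 11→16 (via fail)  → match P4@[3:5],P7@[4:5]
i=6 'c': node 16→20 (via fail)
i=7 'b': node 20→9 (via fail)
i=8 'c': node 9→19  → match P7@[7:8]
i=9 'b': node 19→9 (via fail)
i=10 'c': node 9→19  → match P7@[9:10]
i=11 'a': node 19→17 (via fail)
i=12 'a': node 17→18  → match P5@[10:12]
i=13 'c': node 18→1 (via fail)
i=14 'b': node 1→9 (via fail)
i=15 'c': node 9→19  → match P7@[14:15]
i=16 'b': node 19→9 (via fail)
i=17 'b': node 9→9 (via fail)
i=18 'a': node 9→10
i=19 'b': node 10→11  → match P3@[17:19]
i=20 'c': node 11→16 (via fail)  → match P4@[18:20],P7@[19:20]
i=21 'c': node 16→20 (via fail)
i=22 'c': node 20→21
i=23 'b': node 21→4 (via fail)
i=24 'b': node 4→9 (via fail)
i=25 'b': node 9→9 (via fail)
i=26 'c': node 9→19  → match P7@[25:26]
i=27 'c': node 19→20
i=28 'c': node 20→21
i=29 'b': node 21→4 (via fail)
i=30 'c': node 4→5  → match P0@[26:30],P7@[29:30]
i=31 'c': node 5→20 (via fail)
i=32 'b': node 20→9 (via fail)
i=33 'c': node 9→19  → match P7@[32:33]
i=34 'b': node 19→9 (via fail)
i=35 'a': node 9→10
i=36 'b': node 10→11  → match P3@[34:36]
i=37 'b': node 11→9 (via fail)
i=38 'c': node 9→19  → match P7@[37:38]
i=39 'c': node 19→20
i=40 'c': node 20→21
i=41 'a': node 21→22
i=42 'a': node 22→23  → match P5@[40:42],P6@[37:42]
i=43 'a': node 23→14 (via fail)
i=44 'a': node 14→14 (via fail)
i=45 'c': node 14→1 (via fail)
i=46 'c': node 1→2
i=47 'c': node 2→3
i=48 'b': node 3→4
i=49 'c': node 4→5  → match P0@[45:49],P7@[48:49]
i=50 'a': node 5→17 (via fail)
i=51 'c': node 17→1 (via fail)
i=52 'a': node 1→17
i=53 'a': node 17→18  → match P5@[51:53]
i=54 'c': node 18→1 (via fail)
i=55 'c': node 1→2
i=56 'a': node 2→6

All matches (sorted): [[4,3],[5,4],[5,7],[8,7],[10,7],[12,5],[15,7],[19,3],[20,4],[20,7],[26,7],[30,0],[30,7],[33,7],[36,3],[38,7],[42,5],[42,6],[49,0],[49,7],[53,5]]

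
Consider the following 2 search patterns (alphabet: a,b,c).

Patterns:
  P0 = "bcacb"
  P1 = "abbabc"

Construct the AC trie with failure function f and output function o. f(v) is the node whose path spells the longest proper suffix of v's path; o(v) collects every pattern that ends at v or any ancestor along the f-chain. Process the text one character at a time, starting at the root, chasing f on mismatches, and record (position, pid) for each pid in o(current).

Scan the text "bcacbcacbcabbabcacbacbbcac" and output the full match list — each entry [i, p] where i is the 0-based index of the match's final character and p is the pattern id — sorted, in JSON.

Build automaton:
Trie (insert patterns):
  n0 'ε': a→6 b→1
  n1 'b': c→2
  n2 'bc': a→3
  n3 'bca': c→4
  n4 'bcac': b→5
  n5 'bcacb': ·  [P0 ends]
  n6 'a': b→7
  n7 'ab': b→8
  n8 'abb': a→9
  n9 'abba': b→10
  n10 'abbab': c→11
  n11 'abbabc': ·  [P1 ends]

Failure links (BFS by depth):
  n1('b'): parent n0 fail=0; on 'b' 0 → fail=0;  out ∅∪∅=∅
  n6('a'): parent n0 fail=0; on 'a' 0 → fail=0;  out ∅∪∅=∅
  n2('bc'): parent n1 fail=0; on 'c' 0 → fail=0;  out ∅∪∅=∅
  n7('ab'): parent n6 fail=0; on 'b' 0 → fail=1;  out ∅∪∅=∅
  n3('bca'): parent n2 fail=0; on 'a' 0 → fail=6;  out ∅∪∅=∅
  n8('abb'): parent n7 fail=1; on 'b' 1→0 → fail=1;  out ∅∪∅=∅
  n4('bcac'): parent n3 fail=6; on 'c' 6→0 → fail=0;  out ∅∪∅=∅
  n9('abba'): parent n8 fail=1; on 'a' 1→0 → fail=6;  out ∅∪∅=∅
  n5('bcacb'): parent n4 fail=0; on 'b' 0 → fail=1;  out {0}∪∅={0}
  n10('abbab'): parent n9 fail=6; on 'b' 6 → fail=7;  out ∅∪∅=∅
  n11('abbabc'): parent n10 fail=7; on 'c' 7→1 → fail=2;  out {1}∪∅={1}

Run:
i=0 'b': node 0→1
i=1 'c': node 1→2
i=2 'a': node 2→3
i=3 'c': node 3→4
i=4 'b': node 4→5  → match P0@[0:4]
i=5 'c': node 5→2 (fail-walked)
i=6 'a': node 2→3
i=7 'c': node 3→4
i=8 'b': node 4→5  → match P0@[4:8]
i=9 'c': node 5→2 (fail-walked)
i=10 'a': node 2→3
i=11 'b': node 3→7 (fail-walked)
i=12 'b': node 7→8
i=13 'a': node 8→9
i=14 'b': node 9→10
i=15 'c': node 10→11  → match P1@[10:15]
i=16 'a': node 11→3 (fail-walked)
i=17 'c': node 3→4
i=18 'b': node 4→5  → match P0@[14:18]
i=19 'a': node 5→6 (fail-walked)
i=20 'c': node 6→0 (fail-walked)
i=21 'b': node 0→1
i=22 'b': node 1→1 (fail-walked)
i=23 'c': node 1→2
i=24 'a': node 2→3
i=25 'c': node 3→4

Result: [[4,0],[8,0],[15,1],[18,0]]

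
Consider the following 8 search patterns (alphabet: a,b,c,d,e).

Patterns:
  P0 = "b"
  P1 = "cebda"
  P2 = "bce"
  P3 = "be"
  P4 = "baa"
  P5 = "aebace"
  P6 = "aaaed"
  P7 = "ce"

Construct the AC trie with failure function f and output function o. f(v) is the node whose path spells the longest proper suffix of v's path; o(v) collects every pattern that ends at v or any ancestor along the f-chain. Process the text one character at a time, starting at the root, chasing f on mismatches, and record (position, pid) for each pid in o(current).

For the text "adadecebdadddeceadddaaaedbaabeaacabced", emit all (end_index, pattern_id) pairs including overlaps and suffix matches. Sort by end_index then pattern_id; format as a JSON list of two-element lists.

Construct AC machine:
Trie nodes:
  0='ε' goto a→12 b→1 c→2
  1='b' goto a→10 c→7 e→9  ←P0
  2='c' goto e→3
  3='ce' goto b→4  ←P7
  4='ceb' goto d→5
  5='cebd' goto a→6
  6='cebda' goto ·  ←P1
  7='bc' goto e→8
  8='bce' goto ·  ←P2
  9='be' goto ·  ←P3
  10='ba' goto a→11
  11='baa' goto ·  ←P4
  12='a' goto a→18 e→13
  13='ae' goto b→14
  14='aeb' goto a→15
  15='aeba' goto c→16
  16='aebac' goto e→17
  17='aebace' goto ·  ←P5
  18='aa' goto a→19
  19='aaa' goto e→20
  20='aaae' goto d→21
  21='aaaed' goto ·  ←P6

BFS fail/out derivation:
  n1('b'): parent n0 fail=0; on 'b' 0 → fail=0;  out {0}∪∅={0}
  n2('c'): parent n0 fail=0; on 'c' 0 → fail=0;  out ∅∪∅=∅
  n12('a'): parent n0 fail=0; on 'a' 0 → fail=0;  out ∅∪∅=∅
  n3('ce'): parent n2 fail=0; on 'e' 0 → fail=0;  out {7}∪∅={7}
  n7('bc'): parent n1 fail=0; on 'c' 0 → fail=2;  out ∅∪∅=∅
  n9('be'): parent n1 fail=0; on 'e' 0 → fail=0;  out {3}∪∅={3}
  n10('ba'): parent n1 fail=0; on 'a' 0 → fail=12;  out ∅∪∅=∅
  n13('ae'): parent n12 fail=0; on 'e' 0 → fail=0;  out ∅∪∅=∅
  n18('aa'): parent n12 fail=0; on 'a' 0 → fail=12;  out ∅∪∅=∅
  n4('ceb'): parent n3 fail=0; on 'b' 0 → fail=1;  out ∅∪{0}={0}
  n8('bce'): parent n7 fail=2; on 'e' 2 → fail=3;  out {2}∪{7}={2,7}
  n11('baa'): parent n10 fail=12; on 'a' 12 → fail=18;  out {4}∪∅={4}
  n14('aeb'): parent n13 fail=0; on 'b' 0 → fail=1;  out ∅∪{0}={0}
  n19('aaa'): parent n18 fail=12; on 'a' 12 → fail=18;  out ∅∪∅=∅
  n5('cebd'): parent n4 fail=1; on 'd' 1→0 → fail=0;  out ∅∪∅=∅
  n15('aeba'): parent n14 fail=1; on 'a' 1 → fail=10;  out ∅∪∅=∅
  n20('aaae'): parent n19 fail=18; on 'e' 18→12 → fail=13;  out ∅∪∅=∅
  n6('cebda'): parent n5 fail=0; on 'a' 0 → fail=12;  out {1}∪∅={1}
  n16('aebac'): parent n15 fail=10; on 'c' 10→12→0 → fail=2;  out ∅∪∅=∅
  n21('aaaed'): parent n20 fail=13; on 'd' 13→0 → fail=0;  out {6}∪∅={6}
  n17('aebace'): parent n16 fail=2; on 'e' 2 → fail=3;  out {5}∪{7}={5,7}

Text stream:
pos 0 'a': at 12
pos 1 'd': at 0 (via fail)
pos 2 'a': at 12
pos 3 'd': at 0 (via fail)
pos 4 'e': at 0
pos 5 'c': at 2
pos 6 'e': at 3  → match P7@[5:6]
pos 7 'b': at 4  → match P0@[7:7]
pos 8 'd': at 5
pos 9 'a': at 6  → match P1@[5:9]
pos 10 'd': at 0 (via fail)
pos 11 'd': at 0
pos 12 'd': at 0
pos 13 'e': at 0
pos 14 'c': at 2
pos 15 'e': at 3  → match P7@[14:15]
pos 16 'a': at 12 (via fail)
pos 17 'd': at 0 (via fail)
pos 18 'd': at 0
pos 19 'd': at 0
pos 20 'a': at 12
pos 21 'a': at 18
pos 22 'a': at 19
pos 23 'e': at 20
pos 24 'd': at 21  → match P6@[20:24]
pos 25 'b': at 1 (via fail)  → match P0@[25:25]
pos 26 'a': at 10
pos 27 'a': at 11  → match P4@[25:27]
pos 28 'b': at 1 (via fail)  → match P0@[28:28]
pos 29 'e': at 9  → match P3@[28:29]
pos 30 'a': at 12 (via fail)
pos 31 'a': at 18
pos 32 'c': at 2 (via fail)
pos 33 'a': at 12 (via fail)
pos 34 'b': at 1 (via fail)  → match P0@[34:34]
pos 35 'c': at 7
pos 36 'e': at 8  → match P2@[34:36],P7@[35:36]
pos 37 'd': at 0 (via fail)

Matches: [[6,7],[7,0],[9,1],[15,7],[24,6],[25,0],[27,4],[28,0],[29,3],[34,0],[36,2],[36,7]]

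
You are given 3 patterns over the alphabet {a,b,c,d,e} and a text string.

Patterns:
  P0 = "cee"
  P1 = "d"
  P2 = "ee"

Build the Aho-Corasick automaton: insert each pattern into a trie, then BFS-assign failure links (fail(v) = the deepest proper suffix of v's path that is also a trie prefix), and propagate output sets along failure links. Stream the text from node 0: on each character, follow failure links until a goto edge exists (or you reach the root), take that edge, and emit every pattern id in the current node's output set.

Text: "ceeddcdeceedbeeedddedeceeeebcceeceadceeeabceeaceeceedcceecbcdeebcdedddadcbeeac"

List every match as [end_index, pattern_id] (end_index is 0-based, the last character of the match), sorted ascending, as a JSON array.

Build:
Trie nodes:
  0='ε' goto c→1 d→4 e→5
  1='c' goto e→2
  2='ce' goto e→3
  3='cee' goto ·  ←P0
  4='d' goto ·  ←P1
  5='e' goto e→6
  6='ee' goto ·  ←P2

Failure links (BFS by depth):
  n1('c'): parent n0 fail=0; on 'c' 0 → fail=0;  out ∅∪∅=∅
  n4('d'): parent n0 fail=0; on 'd' 0 → fail=0;  out {1}∪∅={1}
  n5('e'): parent n0 fail=0; on 'e' 0 → fail=0;  out ∅∪∅=∅
  n2('ce'): parent n1 fail=0; on 'e' 0 → fail=5;  out ∅∪∅=∅
  n6('ee'): parent n5 fail=0; on 'e' 0 → fail=5;  out {2}∪∅={2}
  n3('cee'): parent n2 fail=5; on 'e' 5 → fail=6;  out {0}∪{2}={0,2}

Scan:
i=0 'c': node 0→1
i=1 'e': node 1→2
i=2 'e': node 2→3  emit P0@[0:2],P2@[1:2]
i=3 'd': node 3→4 (fail-walked)  emit P1@[3:3]
i=4 'd': node 4→4 (fail-walked)  emit P1@[4:4]
i=5 'c': node 4→1 (fail-walked)
i=6 'd': node 1→4 (fail-walked)  emit P1@[6:6]
i=7 'e': node 4→5 (fail-walked)
i=8 'c': node 5→1 (fail-walked)
i=9 'e': node 1→2
i=10 'e': node 2→3  emit P0@[8:10],P2@[9:10]
i=11 'd': node 3→4 (fail-walked)  emit P1@[11:11]
i=12 'b': node 4→0 (fail-walked)
i=13 'e': node 0→5
i=14 'e': node 5→6  emit P2@[13:14]
i=15 'e': node 6→6 (fail-walked)  emit P2@[14:15]
i=16 'd': node 6→4 (fail-walked)  emit P1@[16:16]
i=17 'd': node 4→4 (fail-walked)  emit P1@[17:17]
i=18 'd': node 4→4 (fail-walked)  emit P1@[18:18]
i=19 'e': node 4→5 (fail-walked)
i=20 'd': node 5→4 (fail-walked)  emit P1@[20:20]
i=21 'e': node 4→5 (fail-walked)
i=22 'c': node 5→1 (fail-walked)
i=23 'e': node 1→2
i=24 'e': node 2→3  emit P0@[22:24],P2@[23:24]
i=25 'e': node 3→6 (fail-walked)  emit P2@[24:25]
i=26 'e': node 6→6 (fail-walked)  emit P2@[25:26]
i=27 'b': node 6→0 (fail-walked)
i=28 'c': node 0→1
i=29 'c': node 1→1 (fail-walked)
i=30 'e': node 1→2
i=31 'e': node 2→3  emit P0@[29:31],P2@[30:31]
i=32 'c': node 3→1 (fail-walked)
i=33 'e': node 1→2
i=34 'a': node 2→0 (fail-walked)
i=35 'd': node 0→4  emit P1@[35:35]
i=36 'c': node 4→1 (fail-walked)
i=37 'e': node 1→2
i=38 'e': node 2→3  emit P0@[36:38],P2@[37:38]
i=39 'e': node 3→6 (fail-walked)  emit P2@[38:39]
i=40 'a': node 6→0 (fail-walked)
i=41 'b': node 0→0
i=42 'c': node 0→1
i=43 'e': node 1→2
i=44 'e': node 2→3  emit P0@[42:44],P2@[43:44]
i=45 'a': node 3→0 (fail-walked)
i=46 'c': node 0→1
i=47 'e': node 1→2
i=48 'e': node 2→3  emit P0@[46:48],P2@[47:48]
i=49 'c': node 3→1 (fail-walked)
i=50 'e': node 1→2
i=51 'e': node 2→3  emit P0@[49:51],P2@[50:51]
i=52 'd': node 3→4 (fail-walked)  emit P1@[52:52]
i=53 'c': node 4→1 (fail-walked)
i=54 'c': node 1→1 (fail-walked)
i=55 'e': node 1→2
i=56 'e': node 2→3  emit P0@[54:56],P2@[55:56]
i=57 'c': node 3→1 (fail-walked)
i=58 'b': node 1→0 (fail-walked)
i=59 'c': node 0→1
i=60 'd': node 1→4 (fail-walked)  emit P1@[60:60]
i=61 'e': node 4→5 (fail-walked)
i=62 'e': node 5→6  emit P2@[61:62]
i=63 'b': node 6→0 (fail-walked)
i=64 'c': node 0→1
i=65 'd': node 1→4 (fail-walked)  emit P1@[65:65]
i=66 'e': node 4→5 (fail-walked)
i=67 'd': node 5→4 (fail-walked)  emit P1@[67:67]
i=68 'd': node 4→4 (fail-walked)  emit P1@[68:68]
i=69 'd': node 4→4 (fail-walked)  emit P1@[69:69]
i=70 'a': node 4→0 (fail-walked)
i=71 'd': node 0→4  emit P1@[71:71]
i=72 'c': node 4→1 (fail-walked)
i=73 'b': node 1→0 (fail-walked)
i=74 'e': node 0→5
i=75 'e': node 5→6  emit P2@[74:75]
i=76 'a': node 6→0 (fail-walked)
i=77 'c': node 0→1

Result: [[2,0],[2,2],[3,1],[4,1],[6,1],[10,0],[10,2],[11,1],[14,2],[15,2],[16,1],[17,1],[18,1],[20,1],[24,0],[24,2],[25,2],[26,2],[31,0],[31,2],[35,1],[38,0],[38,2],[39,2],[44,0],[44,2],[48,0],[48,2],[51,0],[51,2],[52,1],[56,0],[56,2],[60,1],[62,2],[65,1],[67,1],[68,1],[69,1],[71,1],[75,2]]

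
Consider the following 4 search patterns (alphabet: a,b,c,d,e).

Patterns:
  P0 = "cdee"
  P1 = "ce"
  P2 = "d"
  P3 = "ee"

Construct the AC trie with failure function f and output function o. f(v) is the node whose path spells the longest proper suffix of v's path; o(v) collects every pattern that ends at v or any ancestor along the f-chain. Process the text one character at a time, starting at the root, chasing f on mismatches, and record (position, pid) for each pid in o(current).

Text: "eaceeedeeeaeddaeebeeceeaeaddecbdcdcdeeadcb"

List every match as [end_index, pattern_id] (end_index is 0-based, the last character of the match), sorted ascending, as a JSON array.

Build:
Trie (insert patterns):
  0='ε' goto c→1 d→6 e→7
  1='c' goto d→2 e→5
  2='cd' goto e→3
  3='cde' goto e→4
  4='cdee' goto ·  [P0 ends]
  5='ce' goto ·  [P1 ends]
  6='d' goto ·  [P2 ends]
  7='e' goto e→8
  8='ee' goto ·  [P3 ends]

BFS fail/out derivation:
  fail(1) 'c': from fail(0)=0 chase 'c': 0 ⇒ 0;  out=∅∪out(0)=∅
  fail(6) 'd': from fail(0)=0 chase 'd': 0 ⇒ 0;  out={2}∪out(0)={2}
  fail(7) 'e': from fail(0)=0 chase 'e': 0 ⇒ 0;  out=∅∪out(0)=∅
  fail(2) 'cd': from fail(1)=0 chase 'd': 0 ⇒ 6;  out=∅∪out(6)={2}
  fail(5) 'ce': from fail(1)=0 chase 'e': 0 ⇒ 7;  out={1}∪out(7)={1}
  fail(8) 'ee': from fail(7)=0 chase 'e': 0 ⇒ 7;  out={3}∪out(7)={3}
  fail(3) 'cde': from fail(2)=6 chase 'e': 6→0 ⇒ 7;  out=∅∪out(7)=∅
  fail(4) 'cdee': from fail(3)=7 chase 'e': 7 ⇒ 8;  out={0}∪out(8)={0,3}

Text stream:
pos 0 'e': at 7
pos 1 'a': at 0 (fail-walked)
pos 2 'c': at 1
pos 3 'e': at 5  → match P1@[2:3]
pos 4 'e': at 8 (fail-walked)  → match P3@[3:4]
pos 5 'e': at 8 (fail-walked)  → match P3@[4:5]
pos 6 'd': at 6 (fail-walked)  → match P2@[6:6]
pos 7 'e': at 7 (fail-walked)
pos 8 'e': at 8  → match P3@[7:8]
pos 9 'e': at 8 (fail-walked)  → match P3@[8:9]
pos 10 'a': at 0 (fail-walked)
pos 11 'e': at 7
pos 12 'd': at 6 (fail-walked)  → match P2@[12:12]
pos 13 'd': at 6 (fail-walked)  → match P2@[13:13]
pos 14 'a': at 0 (fail-walked)
pos 15 'e': at 7
pos 16 'e': at 8  → match P3@[15:16]
pos 17 'b': at 0 (fail-walked)
pos 18 'e': at 7
pos 19 'e': at 8  → match P3@[18:19]
pos 20 'c': at 1 (fail-walked)
pos 21 'e': at 5  → match P1@[20:21]
pos 22 'e': at 8 (fail-walked)  → match P3@[21:22]
pos 23 'a': at 0 (fail-walked)
pos 24 'e': at 7
pos 25 'a': at 0 (fail-walked)
pos 26 'd': at 6  → match P2@[26:26]
pos 27 'd': at 6 (fail-walked)  → match P2@[27:27]
pos 28 'e': at 7 (fail-walked)
pos 29 'c': at 1 (fail-walked)
pos 30 'b': at 0 (fail-walked)
pos 31 'd': at 6  → match P2@[31:31]
pos 32 'c': at 1 (fail-walked)
pos 33 'd': at 2  → match P2@[33:33]
pos 34 'c': at 1 (fail-walked)
pos 35 'd': at 2  → match P2@[35:35]
pos 36 'e': at 3
pos 37 'e': at 4  → match P0@[34:37],P3@[36:37]
pos 38 'a': at 0 (fail-walked)
pos 39 'd': at 6  → match P2@[39:39]
pos 40 'c': at 1 (fail-walked)
pos 41 'b': at 0 (fail-walked)

Matches: [[3,1],[4,3],[5,3],[6,2],[8,3],[9,3],[12,2],[13,2],[16,3],[19,3],[21,1],[22,3],[26,2],[27,2],[31,2],[33,2],[35,2],[37,0],[37,3],[39,2]]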